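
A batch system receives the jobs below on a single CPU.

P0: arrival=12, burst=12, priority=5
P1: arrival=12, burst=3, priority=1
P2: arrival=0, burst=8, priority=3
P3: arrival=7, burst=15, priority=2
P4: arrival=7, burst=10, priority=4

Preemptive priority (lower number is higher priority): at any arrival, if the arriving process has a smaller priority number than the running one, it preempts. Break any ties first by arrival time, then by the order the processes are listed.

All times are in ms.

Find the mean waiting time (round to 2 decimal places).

Gantt: | P2 0-7 | P3 7-12 | P1 12-15 | P3 15-25 | P2 25-26 | P4 26-36 | P0 36-48 |
Completion: P0=48  P1=15  P2=26  P3=25  P4=36
Turnaround (C−A): P0=36  P1=3  P2=26  P3=18  P4=29
Waiting times: P0=24, P1=0, P2=18, P3=3, P4=19
Average waiting = (24+0+18+3+19) / 5 = 64/5 = 12.80

12.80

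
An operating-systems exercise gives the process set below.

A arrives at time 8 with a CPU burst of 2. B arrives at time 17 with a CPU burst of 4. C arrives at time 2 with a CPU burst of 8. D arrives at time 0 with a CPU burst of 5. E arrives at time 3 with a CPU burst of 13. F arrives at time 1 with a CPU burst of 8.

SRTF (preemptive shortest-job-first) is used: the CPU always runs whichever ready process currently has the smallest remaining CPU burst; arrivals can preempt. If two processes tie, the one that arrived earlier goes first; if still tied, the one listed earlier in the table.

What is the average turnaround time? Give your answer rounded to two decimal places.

Timeline: | D 0-5 | F 5-8 | A 8-10 | F 10-15 | C 15-17 | B 17-21 | C 21-27 | E 27-40 |
Completion: A=10  B=21  C=27  D=5  E=40  F=15
Turnaround (C−A): A=2  B=4  C=25  D=5  E=37  F=14
Turnaround times: A=2, B=4, C=25, D=5, E=37, F=14
Average turnaround = (2+4+25+5+37+14) / 6 = 87/6 = 14.50

14.50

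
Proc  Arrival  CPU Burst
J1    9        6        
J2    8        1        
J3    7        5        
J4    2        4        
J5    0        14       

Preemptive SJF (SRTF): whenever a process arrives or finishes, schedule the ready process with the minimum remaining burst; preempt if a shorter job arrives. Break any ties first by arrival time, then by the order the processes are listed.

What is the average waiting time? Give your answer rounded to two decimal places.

Schedule: | J5 0-2 | J4 2-6 | J5 6-7 | J3 7-8 | J2 8-9 | J3 9-13 | J1 13-19 | J5 19-30 |
Completion: J1=19  J2=9  J3=13  J4=6  J5=30
Turnaround (C−A): J1=10  J2=1  J3=6  J4=4  J5=30
Waiting times: J1=4, J2=0, J3=1, J4=0, J5=16
Average waiting = (4+0+1+0+16) / 5 = 21/5 = 4.20

4.20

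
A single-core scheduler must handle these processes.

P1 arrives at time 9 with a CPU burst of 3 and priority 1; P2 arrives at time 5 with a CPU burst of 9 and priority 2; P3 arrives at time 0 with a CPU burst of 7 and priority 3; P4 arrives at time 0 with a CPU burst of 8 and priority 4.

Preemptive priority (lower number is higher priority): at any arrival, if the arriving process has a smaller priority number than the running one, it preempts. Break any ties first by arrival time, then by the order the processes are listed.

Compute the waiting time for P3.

12

Schedule: | P3 0-5 | P2 5-9 | P1 9-12 | P2 12-17 | P3 17-19 | P4 19-27 |
Completion: P1=12  P2=17  P3=19  P4=27
Waiting(P3) = turnaround − burst = 19 − 7 = 12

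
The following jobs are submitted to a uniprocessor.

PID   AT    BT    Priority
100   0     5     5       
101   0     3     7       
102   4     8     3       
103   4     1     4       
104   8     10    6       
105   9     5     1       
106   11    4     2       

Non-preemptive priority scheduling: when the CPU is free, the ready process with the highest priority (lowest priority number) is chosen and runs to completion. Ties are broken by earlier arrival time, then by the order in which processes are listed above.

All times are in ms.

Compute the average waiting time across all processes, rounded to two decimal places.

Timeline: | 100 0-5 | 102 5-13 | 105 13-18 | 106 18-22 | 103 22-23 | 104 23-33 | 101 33-36 |
Completion: 100=5  101=36  102=13  103=23  104=33  105=18  106=22
Waiting times: 100=0, 101=33, 102=1, 103=18, 104=15, 105=4, 106=7
Average waiting = (0+33+1+18+15+4+7) / 7 = 78/7 = 11.14

11.14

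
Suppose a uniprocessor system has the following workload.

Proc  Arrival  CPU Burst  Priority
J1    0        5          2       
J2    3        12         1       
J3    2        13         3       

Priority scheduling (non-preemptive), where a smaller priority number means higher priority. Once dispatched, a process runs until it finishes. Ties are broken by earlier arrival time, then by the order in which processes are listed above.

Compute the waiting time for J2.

2

Timeline: | J1 0-5 | J2 5-17 | J3 17-30 |
Completion: J1=5  J2=17  J3=30
Turnaround (C−A): J1=5  J2=14  J3=28
Waiting(J2) = turnaround − burst = 14 − 12 = 2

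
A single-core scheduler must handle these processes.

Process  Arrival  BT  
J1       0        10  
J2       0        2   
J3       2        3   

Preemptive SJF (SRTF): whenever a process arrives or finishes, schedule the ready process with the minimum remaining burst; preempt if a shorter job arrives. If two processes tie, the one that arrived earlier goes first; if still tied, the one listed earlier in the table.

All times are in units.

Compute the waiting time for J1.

Timeline: | J2 0-2 | J3 2-5 | J1 5-15 |
Completion: J1=15  J2=2  J3=5
Turnaround (C−A): J1=15  J2=2  J3=3
Waiting(J1) = turnaround − burst = 15 − 10 = 5

5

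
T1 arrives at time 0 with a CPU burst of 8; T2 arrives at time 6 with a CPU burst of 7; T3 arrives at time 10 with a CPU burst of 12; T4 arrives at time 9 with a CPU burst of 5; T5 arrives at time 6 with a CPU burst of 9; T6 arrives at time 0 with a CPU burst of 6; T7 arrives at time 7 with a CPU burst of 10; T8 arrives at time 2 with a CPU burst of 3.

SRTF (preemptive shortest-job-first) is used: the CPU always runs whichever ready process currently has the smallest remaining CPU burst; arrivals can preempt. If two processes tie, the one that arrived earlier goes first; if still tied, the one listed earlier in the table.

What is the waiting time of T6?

Gantt: | T6 0-2 | T8 2-5 | T6 5-9 | T4 9-14 | T2 14-21 | T1 21-29 | T5 29-38 | T7 38-48 | T3 48-60 |
Completion: T1=29  T2=21  T3=60  T4=14  T5=38  T6=9  T7=48  T8=5
Turnaround (C−A): T1=29  T2=15  T3=50  T4=5  T5=32  T6=9  T7=41  T8=3
Waiting(T6) = turnaround − burst = 9 − 6 = 3

3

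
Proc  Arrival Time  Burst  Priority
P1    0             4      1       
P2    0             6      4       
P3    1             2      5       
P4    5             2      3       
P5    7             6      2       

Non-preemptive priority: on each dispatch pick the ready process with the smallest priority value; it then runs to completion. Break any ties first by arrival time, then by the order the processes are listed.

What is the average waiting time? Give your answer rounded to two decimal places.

Gantt: | P1 0-4 | P2 4-10 | P5 10-16 | P4 16-18 | P3 18-20 |
Completion: P1=4  P2=10  P3=20  P4=18  P5=16
Waiting times: P1=0, P2=4, P3=17, P4=11, P5=3
Average waiting = (0+4+17+11+3) / 5 = 35/5 = 7.00

7.00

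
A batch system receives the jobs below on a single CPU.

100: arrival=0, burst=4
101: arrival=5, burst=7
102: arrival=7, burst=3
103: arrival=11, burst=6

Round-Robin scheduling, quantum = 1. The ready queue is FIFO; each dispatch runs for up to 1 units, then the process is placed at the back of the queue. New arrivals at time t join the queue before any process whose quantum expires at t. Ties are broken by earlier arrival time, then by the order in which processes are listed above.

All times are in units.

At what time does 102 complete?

Schedule: | 100 0-4 | idle 4-5 | 101 5-7 | 102 7-8 | 101 8-9 | 102 9-10 | 101 10-11 | 102 11-12 | 103 12-13 | 101 13-14 | 103 14-15 | 101 15-16 | 103 16-17 | 101 17-18 | 103 18-21 |
Completion: 100=4  101=18  102=12  103=21
Turnaround (C−A): 100=4  101=13  102=5  103=10

12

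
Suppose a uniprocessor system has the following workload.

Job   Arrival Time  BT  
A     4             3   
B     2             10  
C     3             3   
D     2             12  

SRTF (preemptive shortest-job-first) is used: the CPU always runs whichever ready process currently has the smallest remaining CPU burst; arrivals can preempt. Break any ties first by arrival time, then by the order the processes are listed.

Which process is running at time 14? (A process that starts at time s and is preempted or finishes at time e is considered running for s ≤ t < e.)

Gantt: | idle 0-2 | B 2-3 | C 3-6 | A 6-9 | B 9-18 | D 18-30 |
Completion: A=9  B=18  C=6  D=30
Turnaround (C−A): A=5  B=16  C=3  D=28

B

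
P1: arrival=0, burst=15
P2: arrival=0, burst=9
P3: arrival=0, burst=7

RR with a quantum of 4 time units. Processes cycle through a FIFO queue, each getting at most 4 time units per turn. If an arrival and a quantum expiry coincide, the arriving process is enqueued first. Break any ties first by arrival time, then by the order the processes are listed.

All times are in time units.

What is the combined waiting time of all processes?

Gantt: | P1 0-4 | P2 4-8 | P3 8-12 | P1 12-16 | P2 16-20 | P3 20-23 | P1 23-27 | P2 27-28 | P1 28-31 |
Completion: P1=31  P2=28  P3=23
Waiting = turnaround − burst: P1=16, P2=19, P3=16
Total waiting = 16 + 19 + 16 = 51

51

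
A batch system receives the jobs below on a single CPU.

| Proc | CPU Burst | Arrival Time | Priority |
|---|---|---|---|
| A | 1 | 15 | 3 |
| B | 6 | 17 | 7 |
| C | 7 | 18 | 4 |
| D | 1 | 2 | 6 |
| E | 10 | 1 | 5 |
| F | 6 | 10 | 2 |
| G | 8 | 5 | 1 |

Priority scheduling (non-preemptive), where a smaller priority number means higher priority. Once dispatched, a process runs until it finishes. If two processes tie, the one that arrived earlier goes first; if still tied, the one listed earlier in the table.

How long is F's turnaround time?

15

Schedule: | idle 0-1 | E 1-11 | G 11-19 | F 19-25 | A 25-26 | C 26-33 | D 33-34 | B 34-40 |
Completion: A=26  B=40  C=33  D=34  E=11  F=25  G=19
Turnaround (C−A): A=11  B=23  C=15  D=32  E=10  F=15  G=14
Turnaround(F) = completion − arrival = 25 − 10 = 15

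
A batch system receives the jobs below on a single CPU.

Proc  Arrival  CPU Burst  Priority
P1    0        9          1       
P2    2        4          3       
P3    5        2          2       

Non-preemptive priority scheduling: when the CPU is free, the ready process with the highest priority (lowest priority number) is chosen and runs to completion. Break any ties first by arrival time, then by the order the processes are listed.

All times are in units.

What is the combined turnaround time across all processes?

28

Timeline: | P1 0-9 | P3 9-11 | P2 11-15 |
Completion: P1=9  P2=15  P3=11
Turnaround (C−A): P1=9  P2=13  P3=6
Turnaround = completion − arrival: P1=9, P2=13, P3=6
Total turnaround = 9 + 13 + 6 = 28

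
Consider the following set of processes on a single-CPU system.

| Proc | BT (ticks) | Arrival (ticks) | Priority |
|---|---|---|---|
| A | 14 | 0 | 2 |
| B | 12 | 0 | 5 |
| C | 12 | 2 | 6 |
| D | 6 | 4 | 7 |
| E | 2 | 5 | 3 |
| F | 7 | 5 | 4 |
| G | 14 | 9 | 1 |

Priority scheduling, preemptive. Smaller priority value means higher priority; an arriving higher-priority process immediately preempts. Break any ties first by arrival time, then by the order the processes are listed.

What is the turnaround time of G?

14

Timeline: | A 0-9 | G 9-23 | A 23-28 | E 28-30 | F 30-37 | B 37-49 | C 49-61 | D 61-67 |
Completion: A=28  B=49  C=61  D=67  E=30  F=37  G=23
Turnaround(G) = completion − arrival = 23 − 9 = 14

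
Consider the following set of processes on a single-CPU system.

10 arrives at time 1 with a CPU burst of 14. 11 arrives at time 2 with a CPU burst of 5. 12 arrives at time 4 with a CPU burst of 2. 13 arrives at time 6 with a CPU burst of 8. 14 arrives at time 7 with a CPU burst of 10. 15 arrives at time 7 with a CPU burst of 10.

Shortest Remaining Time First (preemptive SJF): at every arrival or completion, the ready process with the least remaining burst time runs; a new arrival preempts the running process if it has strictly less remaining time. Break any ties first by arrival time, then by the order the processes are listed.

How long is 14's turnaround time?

20

Schedule: | idle 0-1 | 10 1-2 | 11 2-4 | 12 4-6 | 11 6-9 | 13 9-17 | 14 17-27 | 15 27-37 | 10 37-50 |
Completion: 10=50  11=9  12=6  13=17  14=27  15=37
Turnaround(14) = completion − arrival = 27 − 7 = 20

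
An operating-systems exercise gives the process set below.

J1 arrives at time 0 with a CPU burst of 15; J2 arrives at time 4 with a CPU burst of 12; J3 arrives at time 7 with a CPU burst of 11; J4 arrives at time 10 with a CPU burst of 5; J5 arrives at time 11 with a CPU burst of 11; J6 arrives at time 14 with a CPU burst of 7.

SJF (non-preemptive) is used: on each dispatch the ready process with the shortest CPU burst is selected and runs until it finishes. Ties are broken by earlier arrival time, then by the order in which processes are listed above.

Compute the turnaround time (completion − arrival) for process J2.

Timeline: | J1 0-15 | J4 15-20 | J6 20-27 | J3 27-38 | J5 38-49 | J2 49-61 |
Completion: J1=15  J2=61  J3=38  J4=20  J5=49  J6=27
Turnaround(J2) = completion − arrival = 61 − 4 = 57

57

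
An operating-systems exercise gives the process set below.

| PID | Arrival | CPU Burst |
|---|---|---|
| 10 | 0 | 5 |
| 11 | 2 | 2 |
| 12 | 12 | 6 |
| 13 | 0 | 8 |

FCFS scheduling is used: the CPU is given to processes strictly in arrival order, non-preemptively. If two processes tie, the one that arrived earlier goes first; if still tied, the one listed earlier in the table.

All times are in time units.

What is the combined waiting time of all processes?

19

Gantt: | 10 0-5 | 13 5-13 | 11 13-15 | 12 15-21 |
Completion: 10=5  11=15  12=21  13=13
Waiting = turnaround − burst: 10=0, 11=11, 12=3, 13=5
Total waiting = 0 + 11 + 3 + 5 = 19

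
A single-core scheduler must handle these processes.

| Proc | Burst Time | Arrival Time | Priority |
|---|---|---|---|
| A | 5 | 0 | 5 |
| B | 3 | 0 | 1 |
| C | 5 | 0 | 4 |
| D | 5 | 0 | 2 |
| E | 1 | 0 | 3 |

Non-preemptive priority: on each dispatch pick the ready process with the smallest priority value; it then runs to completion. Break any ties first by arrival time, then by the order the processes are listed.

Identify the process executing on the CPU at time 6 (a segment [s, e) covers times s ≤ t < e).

Schedule: | B 0-3 | D 3-8 | E 8-9 | C 9-14 | A 14-19 |
Completion: A=19  B=3  C=14  D=8  E=9
Turnaround (C−A): A=19  B=3  C=14  D=8  E=9

D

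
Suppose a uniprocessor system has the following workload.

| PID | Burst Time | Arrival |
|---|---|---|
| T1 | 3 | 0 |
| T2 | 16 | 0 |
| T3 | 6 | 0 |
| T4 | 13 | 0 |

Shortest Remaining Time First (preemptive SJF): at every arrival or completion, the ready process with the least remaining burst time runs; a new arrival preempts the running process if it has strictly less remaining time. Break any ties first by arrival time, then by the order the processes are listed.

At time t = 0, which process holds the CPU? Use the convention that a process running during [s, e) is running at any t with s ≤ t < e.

Timeline: | T1 0-3 | T3 3-9 | T4 9-22 | T2 22-38 |
Completion: T1=3  T2=38  T3=9  T4=22
Turnaround (C−A): T1=3  T2=38  T3=9  T4=22

T1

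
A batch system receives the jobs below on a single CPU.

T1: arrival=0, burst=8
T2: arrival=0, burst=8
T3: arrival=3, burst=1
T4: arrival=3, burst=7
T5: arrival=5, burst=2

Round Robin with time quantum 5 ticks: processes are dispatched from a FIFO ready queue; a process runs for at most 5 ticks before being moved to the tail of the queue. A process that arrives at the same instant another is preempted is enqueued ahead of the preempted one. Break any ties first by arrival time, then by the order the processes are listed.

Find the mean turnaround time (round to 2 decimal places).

17.80

Timeline: | T1 0-5 | T2 5-10 | T3 10-11 | T4 11-16 | T5 16-18 | T1 18-21 | T2 21-24 | T4 24-26 |
Completion: T1=21  T2=24  T3=11  T4=26  T5=18
Turnaround (C−A): T1=21  T2=24  T3=8  T4=23  T5=13
Turnaround times: T1=21, T2=24, T3=8, T4=23, T5=13
Average turnaround = (21+24+8+23+13) / 5 = 89/5 = 17.80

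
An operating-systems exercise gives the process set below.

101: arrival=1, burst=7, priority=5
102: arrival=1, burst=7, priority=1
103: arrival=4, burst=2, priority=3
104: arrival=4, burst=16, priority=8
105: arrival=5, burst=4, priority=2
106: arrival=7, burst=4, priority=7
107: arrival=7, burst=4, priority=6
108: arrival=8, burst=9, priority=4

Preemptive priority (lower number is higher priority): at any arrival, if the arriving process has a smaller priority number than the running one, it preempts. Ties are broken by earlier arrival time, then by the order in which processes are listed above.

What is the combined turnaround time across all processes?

Schedule: | idle 0-1 | 102 1-8 | 105 8-12 | 103 12-14 | 108 14-23 | 101 23-30 | 107 30-34 | 106 34-38 | 104 38-54 |
Completion: 101=30  102=8  103=14  104=54  105=12  106=38  107=34  108=23
Turnaround (C−A): 101=29  102=7  103=10  104=50  105=7  106=31  107=27  108=15
Turnaround = completion − arrival: 101=29, 102=7, 103=10, 104=50, 105=7, 106=31, 107=27, 108=15
Total turnaround = 29 + 7 + 10 + 50 + 7 + 31 + 27 + 15 = 176

176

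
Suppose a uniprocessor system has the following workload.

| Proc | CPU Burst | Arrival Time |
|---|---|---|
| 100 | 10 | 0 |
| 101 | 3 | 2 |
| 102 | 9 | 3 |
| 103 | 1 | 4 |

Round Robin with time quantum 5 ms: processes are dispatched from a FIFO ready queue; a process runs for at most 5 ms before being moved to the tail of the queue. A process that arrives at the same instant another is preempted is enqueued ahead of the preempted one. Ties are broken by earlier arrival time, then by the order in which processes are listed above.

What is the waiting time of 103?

9

Timeline: | 100 0-5 | 101 5-8 | 102 8-13 | 103 13-14 | 100 14-19 | 102 19-23 |
Completion: 100=19  101=8  102=23  103=14
Turnaround (C−A): 100=19  101=6  102=20  103=10
Waiting(103) = turnaround − burst = 10 − 1 = 9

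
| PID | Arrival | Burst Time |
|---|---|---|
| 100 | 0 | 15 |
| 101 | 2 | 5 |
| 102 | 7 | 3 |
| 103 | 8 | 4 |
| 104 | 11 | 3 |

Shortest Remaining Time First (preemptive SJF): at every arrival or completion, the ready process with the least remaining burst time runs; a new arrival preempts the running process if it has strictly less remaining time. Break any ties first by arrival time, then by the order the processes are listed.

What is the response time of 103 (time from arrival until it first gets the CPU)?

Schedule: | 100 0-2 | 101 2-7 | 102 7-10 | 103 10-14 | 104 14-17 | 100 17-30 |
Completion: 100=30  101=7  102=10  103=14  104=17
Turnaround (C−A): 100=30  101=5  102=3  103=6  104=6
Response(103) = first start − arrival = 10 − 8 = 2

2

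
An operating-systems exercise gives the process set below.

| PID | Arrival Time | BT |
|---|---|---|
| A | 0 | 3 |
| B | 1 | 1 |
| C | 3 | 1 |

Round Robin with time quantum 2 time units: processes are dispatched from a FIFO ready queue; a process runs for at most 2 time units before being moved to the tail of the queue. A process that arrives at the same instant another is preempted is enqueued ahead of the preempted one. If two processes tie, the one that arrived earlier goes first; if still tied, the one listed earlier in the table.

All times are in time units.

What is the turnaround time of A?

Timeline: | A 0-2 | B 2-3 | A 3-4 | C 4-5 |
Completion: A=4  B=3  C=5
Turnaround (C−A): A=4  B=2  C=2
Turnaround(A) = completion − arrival = 4 − 0 = 4

4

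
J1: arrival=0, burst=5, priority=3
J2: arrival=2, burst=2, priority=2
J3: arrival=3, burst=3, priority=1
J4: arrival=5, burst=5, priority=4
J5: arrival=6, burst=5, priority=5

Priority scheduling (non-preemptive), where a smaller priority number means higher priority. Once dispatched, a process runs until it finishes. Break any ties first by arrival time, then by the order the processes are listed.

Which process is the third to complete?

J2

Schedule: | J1 0-5 | J3 5-8 | J2 8-10 | J4 10-15 | J5 15-20 |
Completion: J1=5  J2=10  J3=8  J4=15  J5=20
Turnaround (C−A): J1=5  J2=8  J3=5  J4=10  J5=14
Finish order: J1 → J3 → J2 → J4 → J5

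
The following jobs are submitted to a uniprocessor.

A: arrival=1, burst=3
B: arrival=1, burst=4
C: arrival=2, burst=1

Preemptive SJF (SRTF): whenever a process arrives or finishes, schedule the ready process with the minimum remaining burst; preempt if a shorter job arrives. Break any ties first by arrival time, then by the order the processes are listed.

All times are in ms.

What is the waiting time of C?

0

Gantt: | idle 0-1 | A 1-2 | C 2-3 | A 3-5 | B 5-9 |
Completion: A=5  B=9  C=3
Waiting(C) = turnaround − burst = 1 − 1 = 0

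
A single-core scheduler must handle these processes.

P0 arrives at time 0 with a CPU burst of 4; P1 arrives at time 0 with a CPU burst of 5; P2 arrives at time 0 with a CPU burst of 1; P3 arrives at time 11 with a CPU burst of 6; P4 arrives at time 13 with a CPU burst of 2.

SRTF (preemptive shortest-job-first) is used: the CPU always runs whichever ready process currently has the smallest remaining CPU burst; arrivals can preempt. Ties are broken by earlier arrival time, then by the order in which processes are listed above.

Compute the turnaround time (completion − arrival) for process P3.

8

Schedule: | P2 0-1 | P0 1-5 | P1 5-10 | idle 10-11 | P3 11-13 | P4 13-15 | P3 15-19 |
Completion: P0=5  P1=10  P2=1  P3=19  P4=15
Turnaround (C−A): P0=5  P1=10  P2=1  P3=8  P4=2
Turnaround(P3) = completion − arrival = 19 − 11 = 8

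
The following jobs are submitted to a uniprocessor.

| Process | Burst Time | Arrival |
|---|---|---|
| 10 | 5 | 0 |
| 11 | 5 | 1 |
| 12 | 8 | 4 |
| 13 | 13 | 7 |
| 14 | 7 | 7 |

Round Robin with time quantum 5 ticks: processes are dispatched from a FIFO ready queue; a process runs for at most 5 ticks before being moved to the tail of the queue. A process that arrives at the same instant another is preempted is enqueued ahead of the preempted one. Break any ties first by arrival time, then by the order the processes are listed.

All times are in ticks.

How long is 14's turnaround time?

Timeline: | 10 0-5 | 11 5-10 | 12 10-15 | 13 15-20 | 14 20-25 | 12 25-28 | 13 28-33 | 14 33-35 | 13 35-38 |
Completion: 10=5  11=10  12=28  13=38  14=35
Turnaround (C−A): 10=5  11=9  12=24  13=31  14=28
Turnaround(14) = completion − arrival = 35 − 7 = 28

28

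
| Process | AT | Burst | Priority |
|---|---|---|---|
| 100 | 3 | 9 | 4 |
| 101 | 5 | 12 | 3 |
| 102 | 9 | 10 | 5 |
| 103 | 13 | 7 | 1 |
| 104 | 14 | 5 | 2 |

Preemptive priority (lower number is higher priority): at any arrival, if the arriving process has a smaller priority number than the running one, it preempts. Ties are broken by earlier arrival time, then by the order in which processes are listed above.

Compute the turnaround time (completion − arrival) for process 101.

24

Gantt: | idle 0-3 | 100 3-5 | 101 5-13 | 103 13-20 | 104 20-25 | 101 25-29 | 100 29-36 | 102 36-46 |
Completion: 100=36  101=29  102=46  103=20  104=25
Turnaround(101) = completion − arrival = 29 − 5 = 24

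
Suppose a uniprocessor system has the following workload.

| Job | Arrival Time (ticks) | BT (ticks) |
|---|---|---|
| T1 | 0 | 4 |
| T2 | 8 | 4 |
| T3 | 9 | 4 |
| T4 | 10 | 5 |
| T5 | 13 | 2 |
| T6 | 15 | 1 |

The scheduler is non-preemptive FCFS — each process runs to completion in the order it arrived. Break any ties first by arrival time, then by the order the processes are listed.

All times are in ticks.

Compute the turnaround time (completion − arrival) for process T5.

Gantt: | T1 0-4 | idle 4-8 | T2 8-12 | T3 12-16 | T4 16-21 | T5 21-23 | T6 23-24 |
Completion: T1=4  T2=12  T3=16  T4=21  T5=23  T6=24
Turnaround(T5) = completion − arrival = 23 − 13 = 10

10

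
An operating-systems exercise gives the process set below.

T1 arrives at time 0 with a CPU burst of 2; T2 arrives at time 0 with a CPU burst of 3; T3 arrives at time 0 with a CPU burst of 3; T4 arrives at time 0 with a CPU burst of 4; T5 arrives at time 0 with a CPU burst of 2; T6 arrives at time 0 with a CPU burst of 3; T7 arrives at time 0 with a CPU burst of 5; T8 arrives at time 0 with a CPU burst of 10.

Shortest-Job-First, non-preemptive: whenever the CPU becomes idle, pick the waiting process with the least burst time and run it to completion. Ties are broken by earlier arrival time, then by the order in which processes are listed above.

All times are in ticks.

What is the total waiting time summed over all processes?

75

Gantt: | T1 0-2 | T5 2-4 | T2 4-7 | T3 7-10 | T6 10-13 | T4 13-17 | T7 17-22 | T8 22-32 |
Completion: T1=2  T2=7  T3=10  T4=17  T5=4  T6=13  T7=22  T8=32
Turnaround (C−A): T1=2  T2=7  T3=10  T4=17  T5=4  T6=13  T7=22  T8=32
Waiting = turnaround − burst: T1=0, T2=4, T3=7, T4=13, T5=2, T6=10, T7=17, T8=22
Total waiting = 0 + 4 + 7 + 13 + 2 + 10 + 17 + 22 = 75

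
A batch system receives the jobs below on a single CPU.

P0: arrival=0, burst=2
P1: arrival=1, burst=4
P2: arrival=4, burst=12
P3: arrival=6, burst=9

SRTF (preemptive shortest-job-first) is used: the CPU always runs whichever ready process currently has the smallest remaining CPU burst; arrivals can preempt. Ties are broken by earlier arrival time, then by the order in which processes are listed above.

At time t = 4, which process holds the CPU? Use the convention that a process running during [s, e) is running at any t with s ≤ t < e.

P1

Schedule: | P0 0-2 | P1 2-6 | P3 6-15 | P2 15-27 |
Completion: P0=2  P1=6  P2=27  P3=15
Turnaround (C−A): P0=2  P1=5  P2=23  P3=9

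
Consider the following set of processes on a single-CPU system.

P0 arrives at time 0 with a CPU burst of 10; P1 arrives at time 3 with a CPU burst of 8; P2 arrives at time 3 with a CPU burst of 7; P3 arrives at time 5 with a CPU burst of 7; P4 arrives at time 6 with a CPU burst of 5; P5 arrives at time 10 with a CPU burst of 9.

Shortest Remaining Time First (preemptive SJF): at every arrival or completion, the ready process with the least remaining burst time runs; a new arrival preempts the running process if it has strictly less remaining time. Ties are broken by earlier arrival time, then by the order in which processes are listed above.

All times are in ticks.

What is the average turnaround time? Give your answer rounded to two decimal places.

22.00

Timeline: | P0 0-10 | P4 10-15 | P2 15-22 | P3 22-29 | P1 29-37 | P5 37-46 |
Completion: P0=10  P1=37  P2=22  P3=29  P4=15  P5=46
Turnaround times: P0=10, P1=34, P2=19, P3=24, P4=9, P5=36
Average turnaround = (10+34+19+24+9+36) / 6 = 132/6 = 22.00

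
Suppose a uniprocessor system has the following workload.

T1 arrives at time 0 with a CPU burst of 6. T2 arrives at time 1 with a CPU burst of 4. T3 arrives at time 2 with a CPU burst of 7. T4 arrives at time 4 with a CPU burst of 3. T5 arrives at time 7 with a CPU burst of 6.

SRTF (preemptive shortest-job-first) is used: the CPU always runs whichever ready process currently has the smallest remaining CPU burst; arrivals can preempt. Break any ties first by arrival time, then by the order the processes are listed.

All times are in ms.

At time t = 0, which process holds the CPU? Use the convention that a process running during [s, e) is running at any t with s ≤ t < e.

Timeline: | T1 0-1 | T2 1-5 | T4 5-8 | T1 8-13 | T5 13-19 | T3 19-26 |
Completion: T1=13  T2=5  T3=26  T4=8  T5=19

T1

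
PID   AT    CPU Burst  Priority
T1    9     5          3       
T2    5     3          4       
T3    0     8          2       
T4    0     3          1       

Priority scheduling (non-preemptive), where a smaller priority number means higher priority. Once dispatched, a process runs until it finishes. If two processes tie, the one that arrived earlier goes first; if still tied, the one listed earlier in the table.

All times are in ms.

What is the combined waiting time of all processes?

16

Timeline: | T4 0-3 | T3 3-11 | T1 11-16 | T2 16-19 |
Completion: T1=16  T2=19  T3=11  T4=3
Waiting = turnaround − burst: T1=2, T2=11, T3=3, T4=0
Total waiting = 2 + 11 + 3 + 0 = 16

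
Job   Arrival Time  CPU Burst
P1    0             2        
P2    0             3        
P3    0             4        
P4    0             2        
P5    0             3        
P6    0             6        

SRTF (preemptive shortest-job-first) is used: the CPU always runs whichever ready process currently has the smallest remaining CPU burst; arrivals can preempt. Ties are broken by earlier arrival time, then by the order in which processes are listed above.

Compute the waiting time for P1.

0

Schedule: | P1 0-2 | P4 2-4 | P2 4-7 | P5 7-10 | P3 10-14 | P6 14-20 |
Completion: P1=2  P2=7  P3=14  P4=4  P5=10  P6=20
Waiting(P1) = turnaround − burst = 2 − 2 = 0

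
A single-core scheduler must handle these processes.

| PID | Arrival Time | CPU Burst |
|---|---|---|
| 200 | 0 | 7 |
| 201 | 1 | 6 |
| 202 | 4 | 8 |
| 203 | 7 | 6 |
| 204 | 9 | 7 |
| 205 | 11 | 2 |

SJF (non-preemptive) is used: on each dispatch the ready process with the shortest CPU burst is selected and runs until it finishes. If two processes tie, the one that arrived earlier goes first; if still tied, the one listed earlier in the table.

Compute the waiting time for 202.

Schedule: | 200 0-7 | 201 7-13 | 205 13-15 | 203 15-21 | 204 21-28 | 202 28-36 |
Completion: 200=7  201=13  202=36  203=21  204=28  205=15
Turnaround (C−A): 200=7  201=12  202=32  203=14  204=19  205=4
Waiting(202) = turnaround − burst = 32 − 8 = 24

24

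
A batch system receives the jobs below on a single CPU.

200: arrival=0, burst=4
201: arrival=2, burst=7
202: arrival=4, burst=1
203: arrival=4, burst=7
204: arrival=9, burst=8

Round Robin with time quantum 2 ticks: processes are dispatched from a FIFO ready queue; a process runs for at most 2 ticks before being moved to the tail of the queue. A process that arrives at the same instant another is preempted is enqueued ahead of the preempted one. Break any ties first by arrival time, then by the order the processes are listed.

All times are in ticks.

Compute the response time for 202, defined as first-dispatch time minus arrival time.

2

Schedule: | 200 0-2 | 201 2-4 | 200 4-6 | 202 6-7 | 203 7-9 | 201 9-11 | 204 11-13 | 203 13-15 | 201 15-17 | 204 17-19 | 203 19-21 | 201 21-22 | 204 22-24 | 203 24-25 | 204 25-27 |
Completion: 200=6  201=22  202=7  203=25  204=27
Turnaround (C−A): 200=6  201=20  202=3  203=21  204=18
Response(202) = first start − arrival = 6 − 4 = 2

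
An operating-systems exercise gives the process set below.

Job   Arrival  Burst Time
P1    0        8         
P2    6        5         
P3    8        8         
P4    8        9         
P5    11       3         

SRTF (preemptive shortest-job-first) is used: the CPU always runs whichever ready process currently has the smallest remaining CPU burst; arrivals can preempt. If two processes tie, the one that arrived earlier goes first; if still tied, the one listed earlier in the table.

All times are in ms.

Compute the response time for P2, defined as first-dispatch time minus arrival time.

2

Timeline: | P1 0-8 | P2 8-13 | P5 13-16 | P3 16-24 | P4 24-33 |
Completion: P1=8  P2=13  P3=24  P4=33  P5=16
Turnaround (C−A): P1=8  P2=7  P3=16  P4=25  P5=5
Response(P2) = first start − arrival = 8 − 6 = 2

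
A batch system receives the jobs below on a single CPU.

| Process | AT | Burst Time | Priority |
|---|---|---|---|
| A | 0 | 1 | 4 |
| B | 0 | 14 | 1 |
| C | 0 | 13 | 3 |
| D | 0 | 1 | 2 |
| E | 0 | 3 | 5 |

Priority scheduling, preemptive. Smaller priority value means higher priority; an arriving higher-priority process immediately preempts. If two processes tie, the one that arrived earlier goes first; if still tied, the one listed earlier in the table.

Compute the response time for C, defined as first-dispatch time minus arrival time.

15

Schedule: | B 0-14 | D 14-15 | C 15-28 | A 28-29 | E 29-32 |
Completion: A=29  B=14  C=28  D=15  E=32
Response(C) = first start − arrival = 15 − 0 = 15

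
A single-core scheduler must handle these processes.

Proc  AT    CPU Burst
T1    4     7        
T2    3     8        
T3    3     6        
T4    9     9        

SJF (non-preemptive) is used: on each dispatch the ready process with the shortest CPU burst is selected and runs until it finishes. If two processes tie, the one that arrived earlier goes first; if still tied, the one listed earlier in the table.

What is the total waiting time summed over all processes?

33

Gantt: | idle 0-3 | T3 3-9 | T1 9-16 | T2 16-24 | T4 24-33 |
Completion: T1=16  T2=24  T3=9  T4=33
Waiting = turnaround − burst: T1=5, T2=13, T3=0, T4=15
Total waiting = 5 + 13 + 0 + 15 = 33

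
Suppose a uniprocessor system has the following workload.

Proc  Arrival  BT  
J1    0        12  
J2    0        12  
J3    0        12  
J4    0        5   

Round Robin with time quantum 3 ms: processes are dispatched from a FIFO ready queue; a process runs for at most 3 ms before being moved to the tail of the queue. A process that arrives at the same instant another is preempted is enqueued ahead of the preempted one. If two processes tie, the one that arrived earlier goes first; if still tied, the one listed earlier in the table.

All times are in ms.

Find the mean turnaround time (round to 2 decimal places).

34.25

Timeline: | J1 0-3 | J2 3-6 | J3 6-9 | J4 9-12 | J1 12-15 | J2 15-18 | J3 18-21 | J4 21-23 | J1 23-26 | J2 26-29 | J3 29-32 | J1 32-35 | J2 35-38 | J3 38-41 |
Completion: J1=35  J2=38  J3=41  J4=23
Turnaround (C−A): J1=35  J2=38  J3=41  J4=23
Turnaround times: J1=35, J2=38, J3=41, J4=23
Average turnaround = (35+38+41+23) / 4 = 137/4 = 34.25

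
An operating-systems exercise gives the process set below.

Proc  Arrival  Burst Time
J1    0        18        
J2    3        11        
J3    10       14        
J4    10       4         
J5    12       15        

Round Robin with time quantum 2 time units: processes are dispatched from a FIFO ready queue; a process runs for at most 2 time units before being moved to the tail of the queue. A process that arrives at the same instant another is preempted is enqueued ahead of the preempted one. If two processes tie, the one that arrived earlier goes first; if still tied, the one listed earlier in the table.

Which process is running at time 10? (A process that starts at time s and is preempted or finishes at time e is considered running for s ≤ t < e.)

Timeline: | J1 0-4 | J2 4-6 | J1 6-8 | J2 8-10 | J1 10-12 | J3 12-14 | J4 14-16 | J2 16-18 | J5 18-20 | J1 20-22 | J3 22-24 | J4 24-26 | J2 26-28 | J5 28-30 | J1 30-32 | J3 32-34 | J2 34-36 | J5 36-38 | J1 38-40 | J3 40-42 | J2 42-43 | J5 43-45 | J1 45-47 | J3 47-49 | J5 49-51 | J1 51-53 | J3 53-55 | J5 55-57 | J3 57-59 | J5 59-62 |
Completion: J1=53  J2=43  J3=59  J4=26  J5=62

J1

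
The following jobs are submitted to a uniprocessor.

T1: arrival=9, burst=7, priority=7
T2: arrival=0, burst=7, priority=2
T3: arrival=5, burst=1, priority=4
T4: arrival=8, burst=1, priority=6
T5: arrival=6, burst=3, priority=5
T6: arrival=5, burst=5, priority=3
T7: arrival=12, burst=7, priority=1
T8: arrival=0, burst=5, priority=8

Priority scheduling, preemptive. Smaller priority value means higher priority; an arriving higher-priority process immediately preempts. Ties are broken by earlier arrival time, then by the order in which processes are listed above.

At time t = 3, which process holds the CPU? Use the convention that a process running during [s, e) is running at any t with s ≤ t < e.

Gantt: | T2 0-7 | T6 7-12 | T7 12-19 | T3 19-20 | T5 20-23 | T4 23-24 | T1 24-31 | T8 31-36 |
Completion: T1=31  T2=7  T3=20  T4=24  T5=23  T6=12  T7=19  T8=36
Turnaround (C−A): T1=22  T2=7  T3=15  T4=16  T5=17  T6=7  T7=7  T8=36

T2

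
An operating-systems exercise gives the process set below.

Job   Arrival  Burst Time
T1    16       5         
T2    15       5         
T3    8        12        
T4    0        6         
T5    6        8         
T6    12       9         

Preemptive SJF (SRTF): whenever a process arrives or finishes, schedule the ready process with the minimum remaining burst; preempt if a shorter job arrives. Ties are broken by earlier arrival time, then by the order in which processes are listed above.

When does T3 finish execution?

45

Gantt: | T4 0-6 | T5 6-14 | T6 14-15 | T2 15-20 | T1 20-25 | T6 25-33 | T3 33-45 |
Completion: T1=25  T2=20  T3=45  T4=6  T5=14  T6=33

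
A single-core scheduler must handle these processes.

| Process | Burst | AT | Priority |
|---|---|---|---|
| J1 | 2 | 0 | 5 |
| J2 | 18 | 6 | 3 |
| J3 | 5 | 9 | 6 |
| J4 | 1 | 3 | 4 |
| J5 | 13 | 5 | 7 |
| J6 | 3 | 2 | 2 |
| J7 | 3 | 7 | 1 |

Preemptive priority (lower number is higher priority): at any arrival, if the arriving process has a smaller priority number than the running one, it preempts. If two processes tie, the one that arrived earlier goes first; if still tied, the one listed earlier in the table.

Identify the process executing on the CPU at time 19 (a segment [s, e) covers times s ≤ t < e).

Gantt: | J1 0-2 | J6 2-5 | J4 5-6 | J2 6-7 | J7 7-10 | J2 10-27 | J3 27-32 | J5 32-45 |
Completion: J1=2  J2=27  J3=32  J4=6  J5=45  J6=5  J7=10
Turnaround (C−A): J1=2  J2=21  J3=23  J4=3  J5=40  J6=3  J7=3

J2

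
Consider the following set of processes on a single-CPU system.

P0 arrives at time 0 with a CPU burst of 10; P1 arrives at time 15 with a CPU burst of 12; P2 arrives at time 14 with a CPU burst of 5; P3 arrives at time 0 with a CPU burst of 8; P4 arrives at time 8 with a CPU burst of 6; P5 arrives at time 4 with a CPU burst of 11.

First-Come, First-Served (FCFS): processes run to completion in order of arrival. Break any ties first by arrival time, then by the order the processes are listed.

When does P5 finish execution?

Schedule: | P0 0-10 | P3 10-18 | P5 18-29 | P4 29-35 | P2 35-40 | P1 40-52 |
Completion: P0=10  P1=52  P2=40  P3=18  P4=35  P5=29
Turnaround (C−A): P0=10  P1=37  P2=26  P3=18  P4=27  P5=25

29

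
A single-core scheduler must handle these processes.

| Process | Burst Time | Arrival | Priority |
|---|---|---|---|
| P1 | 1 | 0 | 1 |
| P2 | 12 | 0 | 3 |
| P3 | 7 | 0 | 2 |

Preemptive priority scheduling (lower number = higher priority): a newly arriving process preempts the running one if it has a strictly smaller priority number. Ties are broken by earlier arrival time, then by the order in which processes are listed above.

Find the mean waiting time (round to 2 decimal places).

3.00

Timeline: | P1 0-1 | P3 1-8 | P2 8-20 |
Completion: P1=1  P2=20  P3=8
Turnaround (C−A): P1=1  P2=20  P3=8
Waiting times: P1=0, P2=8, P3=1
Average waiting = (0+8+1) / 3 = 9/3 = 3.00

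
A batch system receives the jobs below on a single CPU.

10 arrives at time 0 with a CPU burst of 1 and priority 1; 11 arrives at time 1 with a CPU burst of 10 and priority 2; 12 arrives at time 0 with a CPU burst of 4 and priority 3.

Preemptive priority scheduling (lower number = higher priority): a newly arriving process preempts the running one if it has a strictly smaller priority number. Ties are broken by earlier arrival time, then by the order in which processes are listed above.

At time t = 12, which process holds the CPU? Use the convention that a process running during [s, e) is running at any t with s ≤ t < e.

Timeline: | 10 0-1 | 11 1-11 | 12 11-15 |
Completion: 10=1  11=11  12=15
Turnaround (C−A): 10=1  11=10  12=15

12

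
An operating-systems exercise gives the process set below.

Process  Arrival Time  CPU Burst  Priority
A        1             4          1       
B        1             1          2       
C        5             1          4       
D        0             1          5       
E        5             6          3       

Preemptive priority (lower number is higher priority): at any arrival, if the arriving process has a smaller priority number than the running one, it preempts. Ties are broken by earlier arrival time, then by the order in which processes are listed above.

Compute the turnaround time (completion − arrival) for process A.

4

Gantt: | D 0-1 | A 1-5 | B 5-6 | E 6-12 | C 12-13 |
Completion: A=5  B=6  C=13  D=1  E=12
Turnaround(A) = completion − arrival = 5 − 1 = 4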